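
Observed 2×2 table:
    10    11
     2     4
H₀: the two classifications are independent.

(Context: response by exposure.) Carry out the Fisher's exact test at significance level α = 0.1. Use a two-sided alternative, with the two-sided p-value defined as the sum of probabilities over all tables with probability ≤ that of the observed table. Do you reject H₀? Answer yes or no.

Margins: r₁=21, r₂=6, c₁=12, c₂=15, n=27
p_obs = C(21,10)·C(6,2)/C(27,12); sum pmf over tables with pmf ≤ p_obs
p-value (two-sided) = 0.66184
At α=0.1: p ≥ α → fail to reject H₀

reject H₀: no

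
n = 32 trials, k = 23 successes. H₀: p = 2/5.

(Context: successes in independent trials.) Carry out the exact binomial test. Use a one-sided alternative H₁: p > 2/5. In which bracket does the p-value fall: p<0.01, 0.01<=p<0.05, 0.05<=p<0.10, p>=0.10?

p-value bracket: p<0.01

Exact binomial: n=32, k=23, p₀=2/5=0.4000
P(X≥23) from Σ C(n,i)·p₀^i·(1−p₀)^(n−i)
p-value (one-sided, H₁ greater) = 0.00026
→ bracket: p<0.01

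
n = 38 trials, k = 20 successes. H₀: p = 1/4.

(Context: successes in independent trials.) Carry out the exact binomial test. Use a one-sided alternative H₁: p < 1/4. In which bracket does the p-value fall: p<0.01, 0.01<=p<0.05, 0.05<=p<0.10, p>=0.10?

Exact binomial: n=38, k=20, p₀=1/4=0.2500
P(X≤20) from Σ C(n,i)·p₀^i·(1−p₀)^(n−i)
p-value (one-sided, H₁ less) = 0.99993
→ bracket: p>=0.10

p-value bracket: p>=0.10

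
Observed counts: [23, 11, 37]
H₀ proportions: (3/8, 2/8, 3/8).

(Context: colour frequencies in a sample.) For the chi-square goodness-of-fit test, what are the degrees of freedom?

df = k − 1 = 3 − 1 = 2

degrees of freedom = 2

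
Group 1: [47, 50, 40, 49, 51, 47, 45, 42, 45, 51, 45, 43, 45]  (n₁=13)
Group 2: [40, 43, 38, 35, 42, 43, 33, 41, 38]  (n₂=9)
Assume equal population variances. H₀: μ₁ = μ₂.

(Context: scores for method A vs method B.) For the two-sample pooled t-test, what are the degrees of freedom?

degrees of freedom = 20

df = n₁ + n₂ − 2 = 13 + 9 − 2 = 20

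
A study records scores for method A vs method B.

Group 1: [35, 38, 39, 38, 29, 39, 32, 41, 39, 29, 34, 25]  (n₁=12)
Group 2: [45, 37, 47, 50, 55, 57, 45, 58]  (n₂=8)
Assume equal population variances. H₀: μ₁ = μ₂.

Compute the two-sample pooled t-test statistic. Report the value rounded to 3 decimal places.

test statistic = -5.276

x̄₁=34.833, s₁=5.078, n₁=12
x̄₂=49.250, s₂=7.186, n₂=8
s_p² = [11·5.078² + 7·7.186²]/18 = 35.8426
SE = √(s_p²·(1/12+1/8)) = 2.7326
t = (34.833−49.250)/2.7326 = -5.2758
df = 18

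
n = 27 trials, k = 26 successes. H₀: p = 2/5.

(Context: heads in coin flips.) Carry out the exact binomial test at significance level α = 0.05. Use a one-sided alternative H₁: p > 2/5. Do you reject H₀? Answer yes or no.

Exact binomial: n=27, k=26, p₀=2/5=0.4000
P(X≥26) from Σ C(n,i)·p₀^i·(1−p₀)^(n−i)
p-value (one-sided, H₁ greater) = 0.00000
At α=0.05: p < α → reject H₀

reject H₀: yes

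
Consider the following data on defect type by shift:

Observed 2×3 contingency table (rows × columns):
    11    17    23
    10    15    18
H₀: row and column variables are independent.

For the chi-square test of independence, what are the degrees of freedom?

df = (r−1)(c−1) = (2−1)·(3−1) = 2

degrees of freedom = 2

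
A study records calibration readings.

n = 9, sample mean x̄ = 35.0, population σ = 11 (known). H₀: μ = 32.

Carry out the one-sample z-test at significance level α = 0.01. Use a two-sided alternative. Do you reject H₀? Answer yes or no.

SE = σ/√n = 11/√9 = 3.6667
z = (x̄−μ₀)/SE = (35.0−32)/3.6667 = 0.8182
p-value (two-sided) = 0.41325
At α=0.01: p ≥ α → fail to reject H₀

reject H₀: no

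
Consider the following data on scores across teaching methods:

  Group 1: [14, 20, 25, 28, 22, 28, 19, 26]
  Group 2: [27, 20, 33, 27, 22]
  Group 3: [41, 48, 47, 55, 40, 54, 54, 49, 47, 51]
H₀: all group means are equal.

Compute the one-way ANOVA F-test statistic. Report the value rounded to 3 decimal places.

test statistic = 67.428

Group means [22.75, 25.80, 48.60], grand mean 34.652
SSB = Σnᵢ(x̄ᵢ−x̄)² = 3470.517; SSW = ΣΣ(x−x̄ᵢ)² = 514.700
MSB = 3470.517/2 = 1735.2587; MSW = 514.700/20 = 25.7350
F = MSB/MSW = 67.4280
df = (2, 20)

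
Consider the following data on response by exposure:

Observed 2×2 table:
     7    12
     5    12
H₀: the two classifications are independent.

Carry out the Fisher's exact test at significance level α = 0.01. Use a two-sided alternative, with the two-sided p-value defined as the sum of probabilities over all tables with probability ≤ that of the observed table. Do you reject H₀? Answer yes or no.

reject H₀: no

Margins: r₁=19, r₂=17, c₁=12, c₂=24, n=36
p_obs = C(19,7)·C(17,5)/C(36,12); sum pmf over tables with pmf ≤ p_obs
p-value (two-sided) = 0.73173
At α=0.01: p ≥ α → fail to reject H₀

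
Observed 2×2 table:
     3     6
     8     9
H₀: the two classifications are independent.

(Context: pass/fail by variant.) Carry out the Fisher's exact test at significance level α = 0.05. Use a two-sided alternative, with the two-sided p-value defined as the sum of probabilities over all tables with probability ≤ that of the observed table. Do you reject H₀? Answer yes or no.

Margins: r₁=9, r₂=17, c₁=11, c₂=15, n=26
p_obs = C(9,3)·C(17,8)/C(26,11); sum pmf over tables with pmf ≤ p_obs
p-value (two-sided) = 0.68284
At α=0.05: p ≥ α → fail to reject H₀

reject H₀: no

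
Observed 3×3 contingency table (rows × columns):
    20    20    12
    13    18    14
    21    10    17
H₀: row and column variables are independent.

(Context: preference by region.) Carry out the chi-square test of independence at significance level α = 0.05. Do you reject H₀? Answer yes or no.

reject H₀: no

Row totals [52, 45, 48], col totals [54, 48, 43], n=145
χ² = (20−19.37)²/19.37 + (20−17.21)²/17.21 + (12−15.42)²/15.42 + (13−16.76)²/16.76 + (18−14.90)²/14.90 + (14−13.34)²/13.34 + (21−17.88)²/17.88 + (10−15.89)²/15.89 + (17−14.23)²/14.23 = 6.0186
df = 4
p-value (upper-tail) = 0.19776
At α=0.05: p ≥ α → fail to reject H₀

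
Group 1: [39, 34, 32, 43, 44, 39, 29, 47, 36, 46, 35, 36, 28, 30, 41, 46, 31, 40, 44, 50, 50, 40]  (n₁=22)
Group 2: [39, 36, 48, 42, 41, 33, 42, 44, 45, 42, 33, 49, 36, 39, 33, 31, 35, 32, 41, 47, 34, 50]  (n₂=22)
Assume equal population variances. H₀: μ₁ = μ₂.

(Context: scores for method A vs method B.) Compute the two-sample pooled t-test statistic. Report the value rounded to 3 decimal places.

test statistic = -0.286

x̄₁=39.091, s₁=6.725, n₁=22
x̄₂=39.636, s₂=5.908, n₂=22
s_p² = [21·6.725² + 21·5.908²]/42 = 40.0693
SE = √(s_p²·(1/22+1/22)) = 1.9086
t = (39.091−39.636)/1.9086 = -0.2858
df = 42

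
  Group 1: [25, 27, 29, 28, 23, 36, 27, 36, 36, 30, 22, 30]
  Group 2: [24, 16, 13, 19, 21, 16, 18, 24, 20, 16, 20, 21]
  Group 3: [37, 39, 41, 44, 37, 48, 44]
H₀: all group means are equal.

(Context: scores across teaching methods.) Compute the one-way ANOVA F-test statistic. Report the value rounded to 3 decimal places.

Group means [29.08, 19.00, 41.43], grand mean 27.968
SSB = Σnᵢ(x̄ᵢ−x̄)² = 2248.337; SSW = ΣΣ(x−x̄ᵢ)² = 484.631
MSB = 2248.337/2 = 1124.1684; MSW = 484.631/28 = 17.3082
F = MSB/MSW = 64.9499
df = (2, 28)

test statistic = 64.950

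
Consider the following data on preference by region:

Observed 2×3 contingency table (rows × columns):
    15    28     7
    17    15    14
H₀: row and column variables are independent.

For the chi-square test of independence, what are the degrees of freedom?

df = (r−1)(c−1) = (2−1)·(3−1) = 2

degrees of freedom = 2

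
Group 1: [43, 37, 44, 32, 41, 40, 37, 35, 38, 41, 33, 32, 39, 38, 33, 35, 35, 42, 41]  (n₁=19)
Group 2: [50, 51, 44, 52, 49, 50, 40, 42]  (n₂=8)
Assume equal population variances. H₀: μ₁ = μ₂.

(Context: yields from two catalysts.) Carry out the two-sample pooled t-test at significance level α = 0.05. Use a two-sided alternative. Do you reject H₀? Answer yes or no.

reject H₀: yes

x̄₁=37.684, s₁=3.787, n₁=19
x̄₂=47.250, s₂=4.559, n₂=8
s_p² = [18·3.787² + 7·4.559²]/25 = 16.1442
SE = √(s_p²·(1/19+1/8)) = 1.6934
t = (37.684−47.250)/1.6934 = -5.6487
df = 25
p-value (two-sided) = 0.00001
At α=0.05: p < α → reject H₀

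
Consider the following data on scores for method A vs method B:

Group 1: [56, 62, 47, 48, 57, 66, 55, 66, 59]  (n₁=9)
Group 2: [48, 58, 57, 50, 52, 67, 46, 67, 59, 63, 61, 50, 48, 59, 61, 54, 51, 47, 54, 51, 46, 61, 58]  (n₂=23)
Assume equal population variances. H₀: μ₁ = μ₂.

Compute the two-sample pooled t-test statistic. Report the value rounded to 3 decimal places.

x̄₁=57.333, s₁=6.856, n₁=9
x̄₂=55.130, s₂=6.504, n₂=23
s_p² = [8·6.856² + 22·6.504²]/30 = 43.5536
SE = √(s_p²·(1/9+1/23)) = 2.5948
t = (57.333−55.130)/2.5948 = 0.8490
df = 30

test statistic = 0.849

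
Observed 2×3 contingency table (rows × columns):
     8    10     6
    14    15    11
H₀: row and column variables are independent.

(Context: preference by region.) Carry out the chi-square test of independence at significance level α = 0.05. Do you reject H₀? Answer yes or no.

reject H₀: no

Row totals [24, 40], col totals [22, 25, 17], n=64
χ² = (8−8.25)²/8.25 + (10−9.38)²/9.38 + (6−6.38)²/6.38 + (14−13.75)²/13.75 + (15−15.62)²/15.62 + (11−10.62)²/10.62 = 0.1141
df = 2
p-value (upper-tail) = 0.94456
At α=0.05: p ≥ α → fail to reject H₀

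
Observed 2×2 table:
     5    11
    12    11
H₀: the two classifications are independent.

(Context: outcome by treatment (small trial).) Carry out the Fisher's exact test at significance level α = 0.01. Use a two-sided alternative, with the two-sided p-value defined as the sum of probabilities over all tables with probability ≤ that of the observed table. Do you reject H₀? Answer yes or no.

Margins: r₁=16, r₂=23, c₁=17, c₂=22, n=39
p_obs = C(16,5)·C(23,12)/C(39,17); sum pmf over tables with pmf ≤ p_obs
p-value (two-sided) = 0.32513
At α=0.01: p ≥ α → fail to reject H₀

reject H₀: no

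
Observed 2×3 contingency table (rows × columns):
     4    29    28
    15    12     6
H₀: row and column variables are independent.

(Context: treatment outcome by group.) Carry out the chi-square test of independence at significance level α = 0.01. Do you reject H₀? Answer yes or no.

reject H₀: yes

Row totals [61, 33], col totals [19, 41, 34], n=94
χ² = (4−12.33)²/12.33 + (29−26.61)²/26.61 + (28−22.06)²/22.06 + (15−6.67)²/6.67 + (12−14.39)²/14.39 + (6−11.94)²/11.94 = 21.1924
df = 2
p-value (upper-tail) = 0.00003
At α=0.01: p < α → reject H₀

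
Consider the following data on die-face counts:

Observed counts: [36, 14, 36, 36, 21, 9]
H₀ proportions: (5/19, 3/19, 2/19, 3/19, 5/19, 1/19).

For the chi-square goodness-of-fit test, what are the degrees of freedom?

df = k − 1 = 6 − 1 = 5

degrees of freedom = 5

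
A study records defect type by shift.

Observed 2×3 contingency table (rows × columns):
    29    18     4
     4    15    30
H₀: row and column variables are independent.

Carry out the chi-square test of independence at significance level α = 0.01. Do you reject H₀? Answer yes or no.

reject H₀: yes

Row totals [51, 49], col totals [33, 33, 34], n=100
χ² = (29−16.83)²/16.83 + (18−16.83)²/16.83 + (4−17.34)²/17.34 + (4−16.17)²/16.17 + (15−16.17)²/16.17 + (30−16.66)²/16.66 = 39.0701
df = 2
p-value (upper-tail) = 0.00000
At α=0.01: p < α → reject H₀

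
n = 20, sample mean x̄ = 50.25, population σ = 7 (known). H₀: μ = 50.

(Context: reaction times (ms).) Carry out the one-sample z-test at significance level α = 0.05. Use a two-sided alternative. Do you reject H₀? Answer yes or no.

reject H₀: no

SE = σ/√n = 7/√20 = 1.5652
z = (x̄−μ₀)/SE = (50.25−50)/1.5652 = 0.1597
p-value (two-sided) = 0.87310
At α=0.05: p ≥ α → fail to reject H₀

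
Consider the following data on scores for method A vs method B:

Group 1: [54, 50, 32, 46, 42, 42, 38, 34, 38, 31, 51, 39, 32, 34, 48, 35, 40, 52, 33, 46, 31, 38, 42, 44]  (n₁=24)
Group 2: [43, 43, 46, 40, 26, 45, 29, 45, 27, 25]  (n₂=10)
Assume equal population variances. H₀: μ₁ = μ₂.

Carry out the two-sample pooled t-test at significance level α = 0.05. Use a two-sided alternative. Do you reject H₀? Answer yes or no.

reject H₀: no

x̄₁=40.500, s₁=7.126, n₁=24
x̄₂=36.900, s₂=8.937, n₂=10
s_p² = [23·7.126² + 9·8.937²]/32 = 58.9656
SE = √(s_p²·(1/24+1/10)) = 2.8902
t = (40.500−36.900)/2.8902 = 1.2456
df = 32
p-value (two-sided) = 0.22196
At α=0.05: p ≥ α → fail to reject H₀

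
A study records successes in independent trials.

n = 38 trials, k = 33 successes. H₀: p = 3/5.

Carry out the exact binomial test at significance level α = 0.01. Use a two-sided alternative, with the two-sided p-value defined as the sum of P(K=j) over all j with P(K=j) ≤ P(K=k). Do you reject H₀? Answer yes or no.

reject H₀: yes

Exact binomial: n=38, k=33, p₀=3/5=0.6000
P(X=j) = C(n,j)·p₀^j·(1−p₀)^(n−j); p = Σ P(X=j) over j with P(X=j) ≤ P(X=33)
p-value (two-sided) = 0.00042
At α=0.01: p < α → reject H₀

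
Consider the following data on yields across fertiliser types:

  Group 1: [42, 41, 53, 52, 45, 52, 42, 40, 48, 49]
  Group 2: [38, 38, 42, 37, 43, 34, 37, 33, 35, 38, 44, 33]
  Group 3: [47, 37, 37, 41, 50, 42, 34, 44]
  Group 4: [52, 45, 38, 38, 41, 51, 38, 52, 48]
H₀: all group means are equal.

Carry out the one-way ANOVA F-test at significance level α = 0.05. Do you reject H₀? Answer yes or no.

reject H₀: yes

Group means [46.40, 37.67, 41.50, 44.78], grand mean 42.333
SSB = Σnᵢ(x̄ᵢ−x̄)² = 486.044; SSW = ΣΣ(x−x̄ᵢ)² = 890.622
MSB = 486.044/3 = 162.0148; MSW = 890.622/35 = 25.4463
F = MSB/MSW = 6.3669
df = (3, 35)
p-value (upper-tail) = 0.00147
At α=0.05: p < α → reject H₀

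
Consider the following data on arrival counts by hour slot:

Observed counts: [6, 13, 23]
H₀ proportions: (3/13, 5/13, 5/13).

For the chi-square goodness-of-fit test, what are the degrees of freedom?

df = k − 1 = 3 − 1 = 2

degrees of freedom = 2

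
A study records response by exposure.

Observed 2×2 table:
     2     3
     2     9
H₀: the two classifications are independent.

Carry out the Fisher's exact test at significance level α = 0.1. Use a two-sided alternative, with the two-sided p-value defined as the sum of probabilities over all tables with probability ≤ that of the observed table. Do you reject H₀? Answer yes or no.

Margins: r₁=5, r₂=11, c₁=4, c₂=12, n=16
p_obs = C(5,2)·C(11,2)/C(16,4); sum pmf over tables with pmf ≤ p_obs
p-value (two-sided) = 0.54670
At α=0.1: p ≥ α → fail to reject H₀

reject H₀: no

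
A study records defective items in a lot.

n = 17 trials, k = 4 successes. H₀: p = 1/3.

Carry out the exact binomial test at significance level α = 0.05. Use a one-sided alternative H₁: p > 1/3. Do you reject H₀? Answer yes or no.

reject H₀: no

Exact binomial: n=17, k=4, p₀=1/3=0.3333
P(X≥4) from Σ C(n,i)·p₀^i·(1−p₀)^(n−i)
p-value (one-sided, H₁ greater) = 0.86958
At α=0.05: p ≥ α → fail to reject H₀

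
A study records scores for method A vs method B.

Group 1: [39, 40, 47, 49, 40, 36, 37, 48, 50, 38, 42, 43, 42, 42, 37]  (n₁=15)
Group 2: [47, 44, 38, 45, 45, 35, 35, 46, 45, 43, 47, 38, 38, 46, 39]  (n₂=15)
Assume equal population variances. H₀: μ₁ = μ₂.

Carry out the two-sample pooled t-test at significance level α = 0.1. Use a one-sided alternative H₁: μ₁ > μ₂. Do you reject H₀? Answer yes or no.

reject H₀: no

x̄₁=42.000, s₁=4.583, n₁=15
x̄₂=42.067, s₂=4.383, n₂=15
s_p² = [14·4.583² + 14·4.383²]/28 = 20.1048
SE = √(s_p²·(1/15+1/15)) = 1.6373
t = (42.000−42.067)/1.6373 = -0.0407
df = 28
p-value (one-sided, H₁ greater) = 0.51610
At α=0.1: p ≥ α → fail to reject H₀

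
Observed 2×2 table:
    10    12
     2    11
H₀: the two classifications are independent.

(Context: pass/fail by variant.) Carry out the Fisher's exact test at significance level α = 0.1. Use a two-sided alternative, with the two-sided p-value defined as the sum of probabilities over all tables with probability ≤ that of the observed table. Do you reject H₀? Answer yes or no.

Margins: r₁=22, r₂=13, c₁=12, c₂=23, n=35
p_obs = C(22,10)·C(13,2)/C(35,12); sum pmf over tables with pmf ≤ p_obs
p-value (two-sided) = 0.13905
At α=0.1: p ≥ α → fail to reject H₀

reject H₀: no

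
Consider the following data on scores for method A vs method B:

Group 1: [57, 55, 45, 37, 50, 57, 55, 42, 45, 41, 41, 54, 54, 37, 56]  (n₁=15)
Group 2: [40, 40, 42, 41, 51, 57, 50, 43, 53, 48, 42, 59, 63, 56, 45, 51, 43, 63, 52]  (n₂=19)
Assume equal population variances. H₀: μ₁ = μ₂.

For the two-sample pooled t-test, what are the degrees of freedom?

df = n₁ + n₂ − 2 = 15 + 19 − 2 = 32

degrees of freedom = 32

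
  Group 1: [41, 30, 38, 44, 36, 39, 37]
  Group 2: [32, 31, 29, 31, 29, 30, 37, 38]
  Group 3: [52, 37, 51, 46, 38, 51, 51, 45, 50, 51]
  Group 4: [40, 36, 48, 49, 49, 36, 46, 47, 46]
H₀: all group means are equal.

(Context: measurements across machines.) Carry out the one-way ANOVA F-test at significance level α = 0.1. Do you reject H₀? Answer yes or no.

reject H₀: yes

Group means [37.86, 32.12, 47.20, 44.11], grand mean 40.912
SSB = Σnᵢ(x̄ᵢ−x̄)² = 1170.514; SSW = ΣΣ(x−x̄ᵢ)² = 710.221
MSB = 1170.514/3 = 390.1714; MSW = 710.221/30 = 23.6740
F = MSB/MSW = 16.4810
df = (3, 30)
p-value (upper-tail) = 0.00000
At α=0.1: p < α → reject H₀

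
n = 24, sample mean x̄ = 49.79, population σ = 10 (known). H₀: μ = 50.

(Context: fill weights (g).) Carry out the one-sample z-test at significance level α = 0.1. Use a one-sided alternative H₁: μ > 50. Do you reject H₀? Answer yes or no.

reject H₀: no

SE = σ/√n = 10/√24 = 2.0412
z = (x̄−μ₀)/SE = (49.79−50)/2.0412 = -0.1029
p-value (one-sided, H₁ greater) = 0.54097
At α=0.1: p ≥ α → fail to reject H₀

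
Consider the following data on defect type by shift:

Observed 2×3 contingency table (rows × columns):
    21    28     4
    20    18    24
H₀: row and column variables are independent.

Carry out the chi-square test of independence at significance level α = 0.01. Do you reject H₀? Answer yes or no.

Row totals [53, 62], col totals [41, 46, 28], n=115
χ² = (21−18.90)²/18.90 + (28−21.20)²/21.20 + (4−12.90)²/12.90 + (20−22.10)²/22.10 + (18−24.80)²/24.80 + (24−15.10)²/15.10 = 15.8769
df = 2
p-value (upper-tail) = 0.00036
At α=0.01: p < α → reject H₀

reject H₀: yes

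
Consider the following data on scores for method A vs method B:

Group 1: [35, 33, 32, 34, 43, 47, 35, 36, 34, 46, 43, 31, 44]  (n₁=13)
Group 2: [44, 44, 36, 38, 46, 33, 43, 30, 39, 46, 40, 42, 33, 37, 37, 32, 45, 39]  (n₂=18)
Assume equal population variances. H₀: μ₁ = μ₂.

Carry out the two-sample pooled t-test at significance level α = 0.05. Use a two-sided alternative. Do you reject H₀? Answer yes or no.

reject H₀: no

x̄₁=37.923, s₁=5.737, n₁=13
x̄₂=39.111, s₂=5.028, n₂=18
s_p² = [12·5.737² + 17·5.028²]/29 = 28.4380
SE = √(s_p²·(1/13+1/18)) = 1.9410
t = (37.923−39.111)/1.9410 = -0.6121
df = 29
p-value (two-sided) = 0.54526
At α=0.05: p ≥ α → fail to reject H₀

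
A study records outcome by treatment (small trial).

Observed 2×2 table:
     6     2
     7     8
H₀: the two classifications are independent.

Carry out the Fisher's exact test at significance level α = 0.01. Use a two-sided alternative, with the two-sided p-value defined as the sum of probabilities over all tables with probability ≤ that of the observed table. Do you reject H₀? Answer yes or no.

reject H₀: no

Margins: r₁=8, r₂=15, c₁=13, c₂=10, n=23
p_obs = C(8,6)·C(15,7)/C(23,13); sum pmf over tables with pmf ≤ p_obs
p-value (two-sided) = 0.37879
At α=0.01: p ≥ α → fail to reject H₀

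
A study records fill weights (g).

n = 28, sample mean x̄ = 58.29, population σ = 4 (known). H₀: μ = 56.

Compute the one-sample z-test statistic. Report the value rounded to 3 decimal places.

test statistic = 3.029

SE = σ/√n = 4/√28 = 0.7559
z = (x̄−μ₀)/SE = (58.29−56)/0.7559 = 3.0294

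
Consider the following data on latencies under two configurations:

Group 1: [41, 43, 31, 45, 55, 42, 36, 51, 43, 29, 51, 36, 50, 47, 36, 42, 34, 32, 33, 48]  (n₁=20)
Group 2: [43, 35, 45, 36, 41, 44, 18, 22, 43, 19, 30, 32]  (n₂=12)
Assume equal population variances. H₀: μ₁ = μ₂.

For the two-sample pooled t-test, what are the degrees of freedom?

degrees of freedom = 30

df = n₁ + n₂ − 2 = 20 + 12 − 2 = 30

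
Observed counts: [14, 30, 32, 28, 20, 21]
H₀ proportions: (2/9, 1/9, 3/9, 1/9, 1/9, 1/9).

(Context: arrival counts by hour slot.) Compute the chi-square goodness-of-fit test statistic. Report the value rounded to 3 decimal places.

n = 145; E_i = n·p_i = [32.22, 16.11, 48.33, 16.11, 16.11, 16.11]
χ² = (14−32.22)²/32.22 + (30−16.11)²/16.11 + (32−48.33)²/48.33 + (28−16.11)²/16.11 + (20−16.11)²/16.11 + (21−16.11)²/16.11 = 38.9931
df = 5

test statistic = 38.993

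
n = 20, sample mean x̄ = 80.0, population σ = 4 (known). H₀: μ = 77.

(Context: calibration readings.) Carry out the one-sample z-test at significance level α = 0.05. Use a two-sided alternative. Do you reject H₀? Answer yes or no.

reject H₀: yes

SE = σ/√n = 4/√20 = 0.8944
z = (x̄−μ₀)/SE = (80.0−77)/0.8944 = 3.3541
p-value (two-sided) = 0.00080
At α=0.05: p < α → reject H₀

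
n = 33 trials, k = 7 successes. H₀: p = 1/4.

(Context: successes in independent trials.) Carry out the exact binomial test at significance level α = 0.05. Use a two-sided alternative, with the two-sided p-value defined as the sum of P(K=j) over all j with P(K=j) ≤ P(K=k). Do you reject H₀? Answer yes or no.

Exact binomial: n=33, k=7, p₀=1/4=0.2500
P(X=j) = C(n,j)·p₀^j·(1−p₀)^(n−j); p = Σ P(X=j) over j with P(X=j) ≤ P(X=7)
p-value (two-sided) = 0.69295
At α=0.05: p ≥ α → fail to reject H₀

reject H₀: no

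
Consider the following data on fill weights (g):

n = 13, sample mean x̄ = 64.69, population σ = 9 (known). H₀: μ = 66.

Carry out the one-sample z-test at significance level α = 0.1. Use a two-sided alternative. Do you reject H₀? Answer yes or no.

SE = σ/√n = 9/√13 = 2.4962
z = (x̄−μ₀)/SE = (64.69−66)/2.4962 = -0.5248
p-value (two-sided) = 0.59972
At α=0.1: p ≥ α → fail to reject H₀

reject H₀: no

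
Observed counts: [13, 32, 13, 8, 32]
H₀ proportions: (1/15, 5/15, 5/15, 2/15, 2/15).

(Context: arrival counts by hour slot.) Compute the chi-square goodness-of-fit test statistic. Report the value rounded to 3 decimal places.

n = 98; E_i = n·p_i = [6.53, 32.67, 32.67, 13.07, 13.07]
χ² = (13−6.53)²/6.53 + (32−32.67)²/32.67 + (13−32.67)²/32.67 + (8−13.07)²/13.07 + (32−13.07)²/13.07 = 47.6531
df = 4

test statistic = 47.653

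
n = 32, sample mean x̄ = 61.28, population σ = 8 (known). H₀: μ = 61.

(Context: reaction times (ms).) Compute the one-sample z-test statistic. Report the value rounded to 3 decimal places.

SE = σ/√n = 8/√32 = 1.4142
z = (x̄−μ₀)/SE = (61.28−61)/1.4142 = 0.1980

test statistic = 0.198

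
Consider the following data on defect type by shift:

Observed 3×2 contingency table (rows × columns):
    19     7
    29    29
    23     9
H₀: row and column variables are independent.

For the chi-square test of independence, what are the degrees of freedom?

df = (r−1)(c−1) = (3−1)·(2−1) = 2

degrees of freedom = 2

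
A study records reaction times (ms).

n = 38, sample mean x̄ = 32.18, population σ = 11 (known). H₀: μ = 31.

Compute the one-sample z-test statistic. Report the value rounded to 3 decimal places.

test statistic = 0.661

SE = σ/√n = 11/√38 = 1.7844
z = (x̄−μ₀)/SE = (32.18−31)/1.7844 = 0.6613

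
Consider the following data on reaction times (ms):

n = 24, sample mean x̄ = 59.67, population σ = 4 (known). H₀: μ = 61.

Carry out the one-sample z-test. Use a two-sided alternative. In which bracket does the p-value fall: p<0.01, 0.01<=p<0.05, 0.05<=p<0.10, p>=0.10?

SE = σ/√n = 4/√24 = 0.8165
z = (x̄−μ₀)/SE = (59.67−61)/0.8165 = -1.6289
p-value (two-sided) = 0.10333
→ bracket: p>=0.10

p-value bracket: p>=0.10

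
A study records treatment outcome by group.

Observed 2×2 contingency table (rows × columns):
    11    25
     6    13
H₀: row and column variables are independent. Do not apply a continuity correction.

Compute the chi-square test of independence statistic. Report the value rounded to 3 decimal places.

Row totals [36, 19], col totals [17, 38], n=55
χ² = (11−11.13)²/11.13 + (25−24.87)²/24.87 + (6−5.87)²/5.87 + (13−13.13)²/13.13 = 0.0061
df = 1

test statistic = 0.006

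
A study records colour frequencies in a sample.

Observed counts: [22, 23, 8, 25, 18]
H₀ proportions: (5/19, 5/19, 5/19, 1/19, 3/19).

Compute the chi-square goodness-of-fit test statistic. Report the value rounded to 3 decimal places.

test statistic = 91.704

n = 96; E_i = n·p_i = [25.26, 25.26, 25.26, 5.05, 15.16]
χ² = (22−25.26)²/25.26 + (23−25.26)²/25.26 + (8−25.26)²/25.26 + (25−5.05)²/5.05 + (18−15.16)²/15.16 = 91.7042
df = 4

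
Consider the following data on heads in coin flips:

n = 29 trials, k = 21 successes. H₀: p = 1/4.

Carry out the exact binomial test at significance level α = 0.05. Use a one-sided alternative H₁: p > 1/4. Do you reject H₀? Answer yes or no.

Exact binomial: n=29, k=21, p₀=1/4=0.2500
P(X≥21) from Σ C(n,i)·p₀^i·(1−p₀)^(n−i)
p-value (one-sided, H₁ greater) = 0.00000
At α=0.05: p < α → reject H₀

reject H₀: yes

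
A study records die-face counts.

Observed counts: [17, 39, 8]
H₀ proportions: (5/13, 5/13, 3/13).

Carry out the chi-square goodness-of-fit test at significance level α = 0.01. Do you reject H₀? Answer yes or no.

n = 64; E_i = n·p_i = [24.62, 24.62, 14.77]
χ² = (17−24.62)²/24.62 + (39−24.62)²/24.62 + (8−14.77)²/14.77 = 13.8646
df = 2
p-value (upper-tail) = 0.00098
At α=0.01: p < α → reject H₀

reject H₀: yes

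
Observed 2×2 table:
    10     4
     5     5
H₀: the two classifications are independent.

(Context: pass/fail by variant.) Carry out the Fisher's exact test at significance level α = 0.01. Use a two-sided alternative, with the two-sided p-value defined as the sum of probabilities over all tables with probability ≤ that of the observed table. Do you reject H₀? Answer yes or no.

reject H₀: no

Margins: r₁=14, r₂=10, c₁=15, c₂=9, n=24
p_obs = C(14,10)·C(10,5)/C(24,15); sum pmf over tables with pmf ≤ p_obs
p-value (two-sided) = 0.40285
At α=0.01: p ≥ α → fail to reject H₀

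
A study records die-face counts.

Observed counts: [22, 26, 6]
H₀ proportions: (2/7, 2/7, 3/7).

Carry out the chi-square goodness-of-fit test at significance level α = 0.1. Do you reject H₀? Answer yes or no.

reject H₀: yes

n = 54; E_i = n·p_i = [15.43, 15.43, 23.14]
χ² = (22−15.43)²/15.43 + (26−15.43)²/15.43 + (6−23.14)²/23.14 = 22.7407
df = 2
p-value (upper-tail) = 0.00001
At α=0.1: p < α → reject H₀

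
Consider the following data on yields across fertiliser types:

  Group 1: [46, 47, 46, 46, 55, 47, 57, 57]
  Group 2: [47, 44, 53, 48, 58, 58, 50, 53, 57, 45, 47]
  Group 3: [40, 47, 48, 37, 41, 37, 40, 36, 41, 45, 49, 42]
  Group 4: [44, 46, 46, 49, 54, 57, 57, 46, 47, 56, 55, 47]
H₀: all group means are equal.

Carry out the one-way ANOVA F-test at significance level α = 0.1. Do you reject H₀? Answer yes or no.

Group means [50.12, 50.91, 41.92, 50.33], grand mean 48.093
SSB = Σnᵢ(x̄ᵢ−x̄)² = 638.260; SSW = ΣΣ(x−x̄ᵢ)² = 949.367
MSB = 638.260/3 = 212.7535; MSW = 949.367/39 = 24.3428
F = MSB/MSW = 8.7399
df = (3, 39)
p-value (upper-tail) = 0.00015
At α=0.1: p < α → reject H₀

reject H₀: yes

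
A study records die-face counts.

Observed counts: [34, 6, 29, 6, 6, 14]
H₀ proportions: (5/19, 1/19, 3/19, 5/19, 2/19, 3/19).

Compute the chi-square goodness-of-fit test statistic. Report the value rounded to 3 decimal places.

test statistic = 32.613

n = 95; E_i = n·p_i = [25.00, 5.00, 15.00, 25.00, 10.00, 15.00]
χ² = (34−25.00)²/25.00 + (6−5.00)²/5.00 + (29−15.00)²/15.00 + (6−25.00)²/25.00 + (6−10.00)²/10.00 + (14−15.00)²/15.00 = 32.6133
df = 5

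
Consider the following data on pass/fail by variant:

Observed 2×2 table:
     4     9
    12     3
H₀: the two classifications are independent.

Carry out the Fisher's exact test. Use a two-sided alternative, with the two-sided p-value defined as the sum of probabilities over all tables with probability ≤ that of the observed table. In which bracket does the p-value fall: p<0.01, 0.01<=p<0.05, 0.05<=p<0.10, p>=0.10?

p-value bracket: 0.01<=p<0.05

Margins: r₁=13, r₂=15, c₁=16, c₂=12, n=28
p_obs = C(13,4)·C(15,12)/C(28,16); sum pmf over tables with pmf ≤ p_obs
p-value (two-sided) = 0.02002
→ bracket: 0.01<=p<0.05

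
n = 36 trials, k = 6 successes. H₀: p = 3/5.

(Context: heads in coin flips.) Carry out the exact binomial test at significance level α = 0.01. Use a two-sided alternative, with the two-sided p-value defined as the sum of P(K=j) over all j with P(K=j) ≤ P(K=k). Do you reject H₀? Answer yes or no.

reject H₀: yes

Exact binomial: n=36, k=6, p₀=3/5=0.6000
P(X=j) = C(n,j)·p₀^j·(1−p₀)^(n−j); p = Σ P(X=j) over j with P(X=j) ≤ P(X=6)
p-value (two-sided) = 0.00000
At α=0.01: p < α → reject H₀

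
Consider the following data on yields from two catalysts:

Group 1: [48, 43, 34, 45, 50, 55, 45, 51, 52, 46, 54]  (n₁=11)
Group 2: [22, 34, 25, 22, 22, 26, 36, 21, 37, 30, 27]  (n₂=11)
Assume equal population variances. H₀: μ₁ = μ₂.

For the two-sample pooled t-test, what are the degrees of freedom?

df = n₁ + n₂ − 2 = 11 + 11 − 2 = 20

degrees of freedom = 20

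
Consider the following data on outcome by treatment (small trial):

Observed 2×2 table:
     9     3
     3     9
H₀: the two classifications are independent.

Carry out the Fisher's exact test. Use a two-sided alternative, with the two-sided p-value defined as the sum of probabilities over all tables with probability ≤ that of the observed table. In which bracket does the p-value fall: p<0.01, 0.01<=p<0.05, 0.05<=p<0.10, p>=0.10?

p-value bracket: 0.01<=p<0.05

Margins: r₁=12, r₂=12, c₁=12, c₂=12, n=24
p_obs = C(12,9)·C(12,3)/C(24,12); sum pmf over tables with pmf ≤ p_obs
p-value (two-sided) = 0.03913
→ bracket: 0.01<=p<0.05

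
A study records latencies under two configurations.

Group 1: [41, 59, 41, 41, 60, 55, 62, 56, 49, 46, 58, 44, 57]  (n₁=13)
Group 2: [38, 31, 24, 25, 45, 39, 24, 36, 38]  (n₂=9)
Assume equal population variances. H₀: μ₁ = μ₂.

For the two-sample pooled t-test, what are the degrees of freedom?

degrees of freedom = 20

df = n₁ + n₂ − 2 = 13 + 9 − 2 = 20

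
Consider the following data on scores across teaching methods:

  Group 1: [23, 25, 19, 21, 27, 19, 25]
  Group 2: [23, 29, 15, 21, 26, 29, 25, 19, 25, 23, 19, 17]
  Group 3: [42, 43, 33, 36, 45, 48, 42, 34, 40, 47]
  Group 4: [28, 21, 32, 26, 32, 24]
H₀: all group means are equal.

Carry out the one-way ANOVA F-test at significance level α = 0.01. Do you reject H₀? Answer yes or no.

Group means [22.71, 22.58, 41.00, 27.17], grand mean 28.657
SSB = Σnᵢ(x̄ᵢ−x̄)² = 2226.707; SSW = ΣΣ(x−x̄ᵢ)² = 625.179
MSB = 2226.707/3 = 742.2357; MSW = 625.179/31 = 20.1671
F = MSB/MSW = 36.8044
df = (3, 31)
p-value (upper-tail) = 0.00000
At α=0.01: p < α → reject H₀

reject H₀: yes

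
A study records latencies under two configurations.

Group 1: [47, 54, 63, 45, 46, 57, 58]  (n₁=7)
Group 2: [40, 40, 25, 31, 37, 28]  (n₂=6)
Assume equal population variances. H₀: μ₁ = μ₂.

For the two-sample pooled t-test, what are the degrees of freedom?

df = n₁ + n₂ − 2 = 7 + 6 − 2 = 11

degrees of freedom = 11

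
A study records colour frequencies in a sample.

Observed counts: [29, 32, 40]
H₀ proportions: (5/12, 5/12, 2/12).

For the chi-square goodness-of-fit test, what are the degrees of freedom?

df = k − 1 = 3 − 1 = 2

degrees of freedom = 2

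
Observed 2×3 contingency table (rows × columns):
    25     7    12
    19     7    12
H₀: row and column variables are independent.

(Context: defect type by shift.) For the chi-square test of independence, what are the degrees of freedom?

df = (r−1)(c−1) = (2−1)·(3−1) = 2

degrees of freedom = 2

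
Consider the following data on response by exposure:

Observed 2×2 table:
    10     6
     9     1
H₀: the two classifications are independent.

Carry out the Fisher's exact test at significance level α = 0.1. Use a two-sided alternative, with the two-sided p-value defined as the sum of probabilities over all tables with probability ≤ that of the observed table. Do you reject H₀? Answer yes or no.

Margins: r₁=16, r₂=10, c₁=19, c₂=7, n=26
p_obs = C(16,10)·C(10,9)/C(26,19); sum pmf over tables with pmf ≤ p_obs
p-value (two-sided) = 0.19039
At α=0.1: p ≥ α → fail to reject H₀

reject H₀: no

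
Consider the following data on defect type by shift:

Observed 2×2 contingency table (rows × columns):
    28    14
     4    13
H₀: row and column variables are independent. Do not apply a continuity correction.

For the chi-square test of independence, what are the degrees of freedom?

degrees of freedom = 1

df = (r−1)(c−1) = (2−1)·(2−1) = 1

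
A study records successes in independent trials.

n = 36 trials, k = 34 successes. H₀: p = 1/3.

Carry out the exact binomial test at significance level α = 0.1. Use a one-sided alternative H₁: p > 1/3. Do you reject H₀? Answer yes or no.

reject H₀: yes

Exact binomial: n=36, k=34, p₀=1/3=0.3333
P(X≥34) from Σ C(n,i)·p₀^i·(1−p₀)^(n−i)
p-value (one-sided, H₁ greater) = 0.00000
At α=0.1: p < α → reject H₀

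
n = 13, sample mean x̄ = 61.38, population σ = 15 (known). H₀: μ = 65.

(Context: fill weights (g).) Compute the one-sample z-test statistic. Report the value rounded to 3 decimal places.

SE = σ/√n = 15/√13 = 4.1603
z = (x̄−μ₀)/SE = (61.38−65)/4.1603 = -0.8701

test statistic = -0.870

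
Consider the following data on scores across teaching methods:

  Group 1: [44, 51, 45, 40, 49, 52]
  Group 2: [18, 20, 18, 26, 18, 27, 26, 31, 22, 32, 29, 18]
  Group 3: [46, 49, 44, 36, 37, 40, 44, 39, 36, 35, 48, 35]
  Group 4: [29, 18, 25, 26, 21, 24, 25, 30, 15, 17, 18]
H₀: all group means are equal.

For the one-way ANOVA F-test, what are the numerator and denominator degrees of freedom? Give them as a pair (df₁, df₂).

k = 4 groups, N = 41 total
df = (k−1, N−k) = (4−1, 41−4) = (3, 37)

degrees of freedom = [3, 37]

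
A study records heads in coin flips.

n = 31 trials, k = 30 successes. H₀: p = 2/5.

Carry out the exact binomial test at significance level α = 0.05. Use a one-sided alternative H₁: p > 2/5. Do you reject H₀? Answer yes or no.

reject H₀: yes

Exact binomial: n=31, k=30, p₀=2/5=0.4000
P(X≥30) from Σ C(n,i)·p₀^i·(1−p₀)^(n−i)
p-value (one-sided, H₁ greater) = 0.00000
At α=0.05: p < α → reject H₀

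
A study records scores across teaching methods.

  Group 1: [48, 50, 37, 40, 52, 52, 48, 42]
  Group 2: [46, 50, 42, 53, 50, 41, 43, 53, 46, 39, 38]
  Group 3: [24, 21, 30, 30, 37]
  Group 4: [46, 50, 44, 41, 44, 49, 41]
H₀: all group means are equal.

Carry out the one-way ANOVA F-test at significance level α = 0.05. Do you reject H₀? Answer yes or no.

Group means [46.12, 45.55, 28.40, 45.00], grand mean 42.806
SSB = Σnᵢ(x̄ᵢ−x̄)² = 1242.036; SSW = ΣΣ(x−x̄ᵢ)² = 748.802
MSB = 1242.036/3 = 414.0121; MSW = 748.802/27 = 27.7334
F = MSB/MSW = 14.9283
df = (3, 27)
p-value (upper-tail) = 0.00001
At α=0.05: p < α → reject H₀

reject H₀: yes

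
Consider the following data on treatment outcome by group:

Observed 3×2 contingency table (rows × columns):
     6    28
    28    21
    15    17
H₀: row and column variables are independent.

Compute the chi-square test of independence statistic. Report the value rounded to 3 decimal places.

Row totals [34, 49, 32], col totals [49, 66], n=115
χ² = (6−14.49)²/14.49 + (28−19.51)²/19.51 + (28−20.88)²/20.88 + (21−28.12)²/28.12 + (15−13.63)²/13.63 + (17−18.37)²/18.37 = 13.1343
df = 2

test statistic = 13.134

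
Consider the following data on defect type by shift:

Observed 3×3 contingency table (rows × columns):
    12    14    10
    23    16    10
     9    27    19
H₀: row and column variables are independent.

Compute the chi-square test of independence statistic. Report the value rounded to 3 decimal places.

test statistic = 11.383

Row totals [36, 49, 55], col totals [44, 57, 39], n=140
χ² = (12−11.31)²/11.31 + (14−14.66)²/14.66 + (10−10.03)²/10.03 + (23−15.40)²/15.40 + (16−19.95)²/19.95 + (10−13.65)²/13.65 + (9−17.29)²/17.29 + (27−22.39)²/22.39 + (19−15.32)²/15.32 = 11.3826
df = 4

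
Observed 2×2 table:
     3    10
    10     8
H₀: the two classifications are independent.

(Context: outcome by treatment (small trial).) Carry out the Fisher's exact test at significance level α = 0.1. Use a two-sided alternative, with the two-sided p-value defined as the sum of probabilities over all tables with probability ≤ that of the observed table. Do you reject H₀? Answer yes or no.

reject H₀: no

Margins: r₁=13, r₂=18, c₁=13, c₂=18, n=31
p_obs = C(13,3)·C(18,10)/C(31,13); sum pmf over tables with pmf ≤ p_obs
p-value (two-sided) = 0.13919
At α=0.1: p ≥ α → fail to reject H₀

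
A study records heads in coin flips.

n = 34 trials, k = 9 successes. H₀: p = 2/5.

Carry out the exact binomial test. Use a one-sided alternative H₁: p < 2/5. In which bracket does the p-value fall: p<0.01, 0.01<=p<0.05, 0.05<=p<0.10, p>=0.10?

p-value bracket: 0.05<=p<0.10

Exact binomial: n=34, k=9, p₀=2/5=0.4000
P(X≤9) from Σ C(n,i)·p₀^i·(1−p₀)^(n−i)
p-value (one-sided, H₁ less) = 0.07316
→ bracket: 0.05<=p<0.10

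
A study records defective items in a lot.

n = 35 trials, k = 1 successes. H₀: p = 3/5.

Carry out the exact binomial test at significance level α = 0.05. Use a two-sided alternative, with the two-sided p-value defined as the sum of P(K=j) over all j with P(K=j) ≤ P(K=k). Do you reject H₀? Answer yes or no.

reject H₀: yes

Exact binomial: n=35, k=1, p₀=3/5=0.6000
P(X=j) = C(n,j)·p₀^j·(1−p₀)^(n−j); p = Σ P(X=j) over j with P(X=j) ≤ P(X=1)
p-value (two-sided) = 0.00000
At α=0.05: p < α → reject H₀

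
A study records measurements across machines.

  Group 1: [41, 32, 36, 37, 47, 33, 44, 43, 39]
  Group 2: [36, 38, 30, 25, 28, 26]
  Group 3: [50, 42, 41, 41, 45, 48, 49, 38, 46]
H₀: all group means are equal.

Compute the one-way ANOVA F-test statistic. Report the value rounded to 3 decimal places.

test statistic = 15.050

Group means [39.11, 30.50, 44.44], grand mean 38.958
SSB = Σnᵢ(x̄ᵢ−x̄)² = 700.347; SSW = ΣΣ(x−x̄ᵢ)² = 488.611
MSB = 700.347/2 = 350.1736; MSW = 488.611/21 = 23.2672
F = MSB/MSW = 15.0501
df = (2, 21)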